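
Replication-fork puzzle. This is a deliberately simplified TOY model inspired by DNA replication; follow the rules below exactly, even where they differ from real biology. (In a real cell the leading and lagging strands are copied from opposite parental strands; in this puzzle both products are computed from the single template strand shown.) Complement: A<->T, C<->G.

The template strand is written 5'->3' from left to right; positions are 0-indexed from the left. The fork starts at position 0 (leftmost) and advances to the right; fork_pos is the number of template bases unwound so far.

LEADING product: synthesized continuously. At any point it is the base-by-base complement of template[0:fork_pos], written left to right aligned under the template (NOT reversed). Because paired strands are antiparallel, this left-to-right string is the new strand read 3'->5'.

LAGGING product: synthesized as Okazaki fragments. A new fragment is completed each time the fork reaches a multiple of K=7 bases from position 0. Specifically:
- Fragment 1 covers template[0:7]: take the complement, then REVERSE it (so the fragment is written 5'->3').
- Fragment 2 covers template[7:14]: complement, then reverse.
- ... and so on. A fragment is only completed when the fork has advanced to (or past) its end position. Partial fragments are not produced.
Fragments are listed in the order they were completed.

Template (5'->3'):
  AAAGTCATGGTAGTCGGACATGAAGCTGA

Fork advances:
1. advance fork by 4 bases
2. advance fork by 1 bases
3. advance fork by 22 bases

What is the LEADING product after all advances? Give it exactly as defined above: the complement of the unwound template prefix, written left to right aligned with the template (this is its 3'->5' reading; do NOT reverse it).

Step 1: advance 4 -> fork_pos = 0 + 4 = 4.
Step 2: advance 1 -> fork_pos = 4 + 1 = 5.
Step 3: advance 22 -> fork_pos = 5 + 22 = 27.
Unwound prefix: template[0:27] = AAAGTCATGGTAGTCGGACATGAAGCT
Complement it base by base (A<->T, C<->G), keeping left-to-right order:
  [0:5] AAAGT -> TTTCA
  [5:10] CATGG -> GTACC
  [10:15] TAGTC -> ATCAG
  [15:20] GGACA -> CCTGT
  [20:25] TGAAG -> ACTTC
  [25:27] CT -> GA
Concatenate: TTTCAGTACCATCAGCCTGTACTTCGA (length 27; written aligned with the template, i.e. 3'->5').

Answer: TTTCAGTACCATCAGCCTGTACTTCGA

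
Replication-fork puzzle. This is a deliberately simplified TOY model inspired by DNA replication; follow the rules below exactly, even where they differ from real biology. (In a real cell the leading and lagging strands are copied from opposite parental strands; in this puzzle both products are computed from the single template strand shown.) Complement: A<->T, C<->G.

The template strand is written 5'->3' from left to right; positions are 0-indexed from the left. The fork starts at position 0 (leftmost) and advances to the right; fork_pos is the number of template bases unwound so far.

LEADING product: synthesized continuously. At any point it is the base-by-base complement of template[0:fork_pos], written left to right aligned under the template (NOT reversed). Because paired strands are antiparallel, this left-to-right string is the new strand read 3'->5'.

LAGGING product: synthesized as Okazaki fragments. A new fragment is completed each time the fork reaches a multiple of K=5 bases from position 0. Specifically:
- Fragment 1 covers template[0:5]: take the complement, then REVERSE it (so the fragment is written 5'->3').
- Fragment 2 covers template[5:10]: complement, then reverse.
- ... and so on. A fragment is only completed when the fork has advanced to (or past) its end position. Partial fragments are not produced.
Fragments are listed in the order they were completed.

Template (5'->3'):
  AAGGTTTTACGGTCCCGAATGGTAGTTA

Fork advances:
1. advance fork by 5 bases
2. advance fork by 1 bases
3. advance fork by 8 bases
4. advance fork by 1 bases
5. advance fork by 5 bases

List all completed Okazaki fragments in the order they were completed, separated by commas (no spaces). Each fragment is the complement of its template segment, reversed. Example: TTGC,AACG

Step 1: advance 5 -> fork_pos = 0 + 5 = 5. Reached multiple(s) of 5: 5 -> fragment 1 completed (1 total).
Step 2: advance 1 -> fork_pos = 5 + 1 = 6. Next multiple of 5 is 10 (not reached); still 1 fragment(s).
Step 3: advance 8 -> fork_pos = 6 + 8 = 14. Reached multiple(s) of 5: 10 -> fragment 2 completed (2 total).
Step 4: advance 1 -> fork_pos = 14 + 1 = 15. Reached multiple(s) of 5: 15 -> fragment 3 completed (3 total).
Step 5: advance 5 -> fork_pos = 15 + 5 = 20. Reached multiple(s) of 5: 20 -> fragment 4 completed (4 total).
Final fork_pos = 20, so 4 fragment(s) are complete. Build each: template segment -> complement -> reverse.
Fragment 1: template[0:5] = AAGGT -> complement TTCCA -> reversed ACCTT
Fragment 2: template[5:10] = TTTAC -> complement AAATG -> reversed GTAAA
Fragment 3: template[10:15] = GGTCC -> complement CCAGG -> reversed GGACC
Fragment 4: template[15:20] = CGAAT -> complement GCTTA -> reversed ATTCG

Answer: ACCTT,GTAAA,GGACC,ATTCG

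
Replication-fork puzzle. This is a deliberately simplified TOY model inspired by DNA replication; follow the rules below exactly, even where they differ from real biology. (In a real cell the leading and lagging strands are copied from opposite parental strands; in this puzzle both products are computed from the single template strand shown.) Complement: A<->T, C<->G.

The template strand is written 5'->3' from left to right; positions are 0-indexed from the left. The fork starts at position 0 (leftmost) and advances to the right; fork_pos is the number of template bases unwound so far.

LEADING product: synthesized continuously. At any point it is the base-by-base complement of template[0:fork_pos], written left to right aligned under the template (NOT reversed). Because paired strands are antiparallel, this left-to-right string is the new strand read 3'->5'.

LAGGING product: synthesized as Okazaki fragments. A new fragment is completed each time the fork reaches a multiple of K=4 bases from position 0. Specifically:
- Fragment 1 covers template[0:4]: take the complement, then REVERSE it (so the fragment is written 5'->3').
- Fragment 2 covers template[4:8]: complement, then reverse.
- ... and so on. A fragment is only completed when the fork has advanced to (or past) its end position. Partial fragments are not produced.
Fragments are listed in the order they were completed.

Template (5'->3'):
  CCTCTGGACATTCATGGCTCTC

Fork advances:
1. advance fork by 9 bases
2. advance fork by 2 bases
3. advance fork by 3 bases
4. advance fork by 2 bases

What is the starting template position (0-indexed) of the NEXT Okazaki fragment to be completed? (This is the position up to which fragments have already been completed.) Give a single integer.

Answer: 16

Derivation:
Step 1: advance 9 -> fork_pos = 0 + 9 = 9. Reached multiple(s) of 4: 4, 8 -> fragments 1-2 completed (2 total).
Step 2: advance 2 -> fork_pos = 9 + 2 = 11. Next multiple of 4 is 12 (not reached); still 2 fragment(s).
Step 3: advance 3 -> fork_pos = 11 + 3 = 14. Reached multiple(s) of 4: 12 -> fragment 3 completed (3 total).
Step 4: advance 2 -> fork_pos = 14 + 2 = 16. Reached multiple(s) of 4: 16 -> fragment 4 completed (4 total).
4 fragment(s) completed, covering template[0:16] (4 x 4 = 16). The next fragment, fragment 5, covers template[16:20], so it starts at position 16.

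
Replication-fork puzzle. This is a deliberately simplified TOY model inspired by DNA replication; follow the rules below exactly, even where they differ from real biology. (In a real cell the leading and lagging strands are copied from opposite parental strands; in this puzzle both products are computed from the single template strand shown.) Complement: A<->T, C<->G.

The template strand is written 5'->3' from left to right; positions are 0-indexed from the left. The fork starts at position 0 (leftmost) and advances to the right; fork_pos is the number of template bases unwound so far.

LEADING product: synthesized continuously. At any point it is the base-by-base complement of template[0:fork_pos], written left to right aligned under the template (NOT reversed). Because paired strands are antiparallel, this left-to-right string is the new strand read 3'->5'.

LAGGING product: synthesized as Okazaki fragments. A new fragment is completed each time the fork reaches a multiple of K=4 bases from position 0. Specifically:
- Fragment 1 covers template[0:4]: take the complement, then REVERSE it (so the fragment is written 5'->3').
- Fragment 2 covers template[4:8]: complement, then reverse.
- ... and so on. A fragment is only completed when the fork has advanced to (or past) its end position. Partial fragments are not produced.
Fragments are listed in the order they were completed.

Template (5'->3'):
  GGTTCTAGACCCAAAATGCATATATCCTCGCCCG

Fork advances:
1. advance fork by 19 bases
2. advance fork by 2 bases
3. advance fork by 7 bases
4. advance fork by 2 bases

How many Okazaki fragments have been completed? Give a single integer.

Answer: 7

Derivation:
Step 1: advance 19 -> fork_pos = 0 + 19 = 19. Reached multiple(s) of 4: 4, 8, 12, 16 -> fragments 1-4 completed (4 total).
Step 2: advance 2 -> fork_pos = 19 + 2 = 21. Reached multiple(s) of 4: 20 -> fragment 5 completed (5 total).
Step 3: advance 7 -> fork_pos = 21 + 7 = 28. Reached multiple(s) of 4: 24, 28 -> fragments 6-7 completed (7 total).
Step 4: advance 2 -> fork_pos = 28 + 2 = 30. Next multiple of 4 is 32 (not reached); still 7 fragment(s).
Check: final fork_pos = 30; the multiples of 4 that are <= 30 are 4..28 -> 30 // 4 = 7 completed fragment(s).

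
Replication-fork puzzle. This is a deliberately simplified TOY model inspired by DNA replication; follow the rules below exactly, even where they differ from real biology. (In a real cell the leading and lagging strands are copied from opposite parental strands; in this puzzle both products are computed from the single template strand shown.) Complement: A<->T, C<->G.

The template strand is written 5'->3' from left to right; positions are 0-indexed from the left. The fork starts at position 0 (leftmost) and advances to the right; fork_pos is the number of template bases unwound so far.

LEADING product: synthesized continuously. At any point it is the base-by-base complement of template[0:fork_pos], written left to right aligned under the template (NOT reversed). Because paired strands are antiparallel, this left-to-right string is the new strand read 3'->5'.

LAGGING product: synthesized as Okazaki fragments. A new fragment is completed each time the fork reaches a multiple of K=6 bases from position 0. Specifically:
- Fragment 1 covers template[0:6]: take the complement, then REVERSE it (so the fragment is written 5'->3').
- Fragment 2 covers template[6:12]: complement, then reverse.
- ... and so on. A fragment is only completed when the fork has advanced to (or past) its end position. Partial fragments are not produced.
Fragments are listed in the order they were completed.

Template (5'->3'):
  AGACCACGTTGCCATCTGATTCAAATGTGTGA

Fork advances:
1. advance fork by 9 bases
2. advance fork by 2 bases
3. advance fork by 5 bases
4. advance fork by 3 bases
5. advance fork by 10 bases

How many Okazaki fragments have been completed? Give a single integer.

Answer: 4

Derivation:
Step 1: advance 9 -> fork_pos = 0 + 9 = 9. Reached multiple(s) of 6: 6 -> fragment 1 completed (1 total).
Step 2: advance 2 -> fork_pos = 9 + 2 = 11. Next multiple of 6 is 12 (not reached); still 1 fragment(s).
Step 3: advance 5 -> fork_pos = 11 + 5 = 16. Reached multiple(s) of 6: 12 -> fragment 2 completed (2 total).
Step 4: advance 3 -> fork_pos = 16 + 3 = 19. Reached multiple(s) of 6: 18 -> fragment 3 completed (3 total).
Step 5: advance 10 -> fork_pos = 19 + 10 = 29. Reached multiple(s) of 6: 24 -> fragment 4 completed (4 total).
Check: final fork_pos = 29; the multiples of 6 that are <= 29 are 6..24 -> 29 // 6 = 4 completed fragment(s).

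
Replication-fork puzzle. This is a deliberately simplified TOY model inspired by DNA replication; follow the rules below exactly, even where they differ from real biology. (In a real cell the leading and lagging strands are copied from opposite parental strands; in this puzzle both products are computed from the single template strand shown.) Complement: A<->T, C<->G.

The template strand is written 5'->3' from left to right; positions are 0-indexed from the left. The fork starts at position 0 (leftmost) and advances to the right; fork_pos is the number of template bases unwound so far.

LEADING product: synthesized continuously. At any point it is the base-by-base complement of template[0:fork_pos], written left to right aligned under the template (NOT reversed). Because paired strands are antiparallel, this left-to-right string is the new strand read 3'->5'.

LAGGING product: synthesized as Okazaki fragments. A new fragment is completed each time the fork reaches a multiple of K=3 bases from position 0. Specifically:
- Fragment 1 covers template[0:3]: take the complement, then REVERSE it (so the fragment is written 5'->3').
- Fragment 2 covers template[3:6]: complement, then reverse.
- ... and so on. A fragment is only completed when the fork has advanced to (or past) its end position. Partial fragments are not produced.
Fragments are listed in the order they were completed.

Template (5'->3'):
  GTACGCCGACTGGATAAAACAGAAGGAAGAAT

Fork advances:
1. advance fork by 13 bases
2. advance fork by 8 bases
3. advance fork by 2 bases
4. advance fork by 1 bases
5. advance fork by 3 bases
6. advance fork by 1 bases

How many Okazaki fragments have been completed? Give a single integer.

Step 1: advance 13 -> fork_pos = 0 + 13 = 13. Reached multiple(s) of 3: 3, 6, 9, 12 -> fragments 1-4 completed (4 total).
Step 2: advance 8 -> fork_pos = 13 + 8 = 21. Reached multiple(s) of 3: 15, 18, 21 -> fragments 5-7 completed (7 total).
Step 3: advance 2 -> fork_pos = 21 + 2 = 23. Next multiple of 3 is 24 (not reached); still 7 fragment(s).
Step 4: advance 1 -> fork_pos = 23 + 1 = 24. Reached multiple(s) of 3: 24 -> fragment 8 completed (8 total).
Step 5: advance 3 -> fork_pos = 24 + 3 = 27. Reached multiple(s) of 3: 27 -> fragment 9 completed (9 total).
Step 6: advance 1 -> fork_pos = 27 + 1 = 28. Next multiple of 3 is 30 (not reached); still 9 fragment(s).
Check: final fork_pos = 28; the multiples of 3 that are <= 28 are 3..27 -> 28 // 3 = 9 completed fragment(s).

Answer: 9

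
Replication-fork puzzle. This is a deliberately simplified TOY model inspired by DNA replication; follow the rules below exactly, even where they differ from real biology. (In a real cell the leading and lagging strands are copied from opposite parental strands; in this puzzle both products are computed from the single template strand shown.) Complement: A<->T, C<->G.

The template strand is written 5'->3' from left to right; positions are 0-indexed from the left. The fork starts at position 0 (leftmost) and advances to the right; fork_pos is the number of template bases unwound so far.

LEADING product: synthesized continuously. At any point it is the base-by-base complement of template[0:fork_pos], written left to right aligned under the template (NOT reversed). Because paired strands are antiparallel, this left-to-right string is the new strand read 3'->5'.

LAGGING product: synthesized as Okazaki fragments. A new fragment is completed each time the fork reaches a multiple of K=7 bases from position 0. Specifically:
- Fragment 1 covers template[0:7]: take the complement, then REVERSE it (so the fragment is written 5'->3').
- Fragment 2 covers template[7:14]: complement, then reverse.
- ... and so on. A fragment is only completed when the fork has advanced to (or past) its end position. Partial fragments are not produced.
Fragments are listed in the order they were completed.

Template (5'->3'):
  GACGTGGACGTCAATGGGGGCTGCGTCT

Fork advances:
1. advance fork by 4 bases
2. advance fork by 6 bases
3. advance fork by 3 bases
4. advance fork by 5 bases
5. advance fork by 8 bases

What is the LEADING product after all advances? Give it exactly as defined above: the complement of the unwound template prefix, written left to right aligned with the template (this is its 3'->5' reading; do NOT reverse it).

Answer: CTGCACCTGCAGTTACCCCCGACGCA

Derivation:
Step 1: advance 4 -> fork_pos = 0 + 4 = 4.
Step 2: advance 6 -> fork_pos = 4 + 6 = 10.
Step 3: advance 3 -> fork_pos = 10 + 3 = 13.
Step 4: advance 5 -> fork_pos = 13 + 5 = 18.
Step 5: advance 8 -> fork_pos = 18 + 8 = 26.
Unwound prefix: template[0:26] = GACGTGGACGTCAATGGGGGCTGCGT
Complement it base by base (A<->T, C<->G), keeping left-to-right order:
  [0:5] GACGT -> CTGCA
  [5:10] GGACG -> CCTGC
  [10:15] TCAAT -> AGTTA
  [15:20] GGGGG -> CCCCC
  [20:25] CTGCG -> GACGC
  [25:26] T -> A
Concatenate: CTGCACCTGCAGTTACCCCCGACGCA (length 26; written aligned with the template, i.e. 3'->5').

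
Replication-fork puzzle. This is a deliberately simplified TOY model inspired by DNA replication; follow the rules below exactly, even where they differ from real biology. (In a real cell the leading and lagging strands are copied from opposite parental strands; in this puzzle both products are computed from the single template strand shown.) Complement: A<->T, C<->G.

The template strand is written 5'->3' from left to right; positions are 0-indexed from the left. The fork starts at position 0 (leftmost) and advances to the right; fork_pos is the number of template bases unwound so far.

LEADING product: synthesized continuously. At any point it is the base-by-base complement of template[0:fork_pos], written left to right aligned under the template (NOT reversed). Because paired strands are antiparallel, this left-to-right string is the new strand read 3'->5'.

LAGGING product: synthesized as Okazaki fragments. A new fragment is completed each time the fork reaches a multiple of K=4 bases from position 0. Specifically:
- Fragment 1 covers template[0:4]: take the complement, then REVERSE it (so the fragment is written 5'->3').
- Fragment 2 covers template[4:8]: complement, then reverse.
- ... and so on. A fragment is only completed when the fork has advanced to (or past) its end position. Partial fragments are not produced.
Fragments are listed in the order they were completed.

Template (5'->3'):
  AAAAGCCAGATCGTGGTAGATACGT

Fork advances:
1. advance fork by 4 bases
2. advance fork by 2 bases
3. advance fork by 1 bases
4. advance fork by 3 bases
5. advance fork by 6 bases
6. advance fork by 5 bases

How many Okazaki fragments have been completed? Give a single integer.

Answer: 5

Derivation:
Step 1: advance 4 -> fork_pos = 0 + 4 = 4. Reached multiple(s) of 4: 4 -> fragment 1 completed (1 total).
Step 2: advance 2 -> fork_pos = 4 + 2 = 6. Next multiple of 4 is 8 (not reached); still 1 fragment(s).
Step 3: advance 1 -> fork_pos = 6 + 1 = 7. Next multiple of 4 is 8 (not reached); still 1 fragment(s).
Step 4: advance 3 -> fork_pos = 7 + 3 = 10. Reached multiple(s) of 4: 8 -> fragment 2 completed (2 total).
Step 5: advance 6 -> fork_pos = 10 + 6 = 16. Reached multiple(s) of 4: 12, 16 -> fragments 3-4 completed (4 total).
Step 6: advance 5 -> fork_pos = 16 + 5 = 21. Reached multiple(s) of 4: 20 -> fragment 5 completed (5 total).
Check: final fork_pos = 21; the multiples of 4 that are <= 21 are 4..20 -> 21 // 4 = 5 completed fragment(s).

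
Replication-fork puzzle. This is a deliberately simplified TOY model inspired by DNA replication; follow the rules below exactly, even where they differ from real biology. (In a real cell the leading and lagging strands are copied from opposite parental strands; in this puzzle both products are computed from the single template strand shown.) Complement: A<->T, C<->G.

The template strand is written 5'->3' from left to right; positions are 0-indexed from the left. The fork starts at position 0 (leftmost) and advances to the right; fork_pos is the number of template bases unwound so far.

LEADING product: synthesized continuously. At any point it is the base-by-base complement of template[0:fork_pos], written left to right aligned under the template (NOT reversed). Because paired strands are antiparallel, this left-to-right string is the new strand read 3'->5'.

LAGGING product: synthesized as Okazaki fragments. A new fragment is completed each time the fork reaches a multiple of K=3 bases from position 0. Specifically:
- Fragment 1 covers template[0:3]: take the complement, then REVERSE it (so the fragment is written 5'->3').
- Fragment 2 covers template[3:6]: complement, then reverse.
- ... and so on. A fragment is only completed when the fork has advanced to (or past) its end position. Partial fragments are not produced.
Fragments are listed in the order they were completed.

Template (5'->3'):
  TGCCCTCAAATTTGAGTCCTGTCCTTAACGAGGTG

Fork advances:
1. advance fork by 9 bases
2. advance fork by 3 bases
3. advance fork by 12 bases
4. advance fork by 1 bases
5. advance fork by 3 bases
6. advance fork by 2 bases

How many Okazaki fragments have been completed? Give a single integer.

Answer: 10

Derivation:
Step 1: advance 9 -> fork_pos = 0 + 9 = 9. Reached multiple(s) of 3: 3, 6, 9 -> fragments 1-3 completed (3 total).
Step 2: advance 3 -> fork_pos = 9 + 3 = 12. Reached multiple(s) of 3: 12 -> fragment 4 completed (4 total).
Step 3: advance 12 -> fork_pos = 12 + 12 = 24. Reached multiple(s) of 3: 15, 18, 21, 24 -> fragments 5-8 completed (8 total).
Step 4: advance 1 -> fork_pos = 24 + 1 = 25. Next multiple of 3 is 27 (not reached); still 8 fragment(s).
Step 5: advance 3 -> fork_pos = 25 + 3 = 28. Reached multiple(s) of 3: 27 -> fragment 9 completed (9 total).
Step 6: advance 2 -> fork_pos = 28 + 2 = 30. Reached multiple(s) of 3: 30 -> fragment 10 completed (10 total).
Check: final fork_pos = 30; the multiples of 3 that are <= 30 are 3..30 -> 30 // 3 = 10 completed fragment(s).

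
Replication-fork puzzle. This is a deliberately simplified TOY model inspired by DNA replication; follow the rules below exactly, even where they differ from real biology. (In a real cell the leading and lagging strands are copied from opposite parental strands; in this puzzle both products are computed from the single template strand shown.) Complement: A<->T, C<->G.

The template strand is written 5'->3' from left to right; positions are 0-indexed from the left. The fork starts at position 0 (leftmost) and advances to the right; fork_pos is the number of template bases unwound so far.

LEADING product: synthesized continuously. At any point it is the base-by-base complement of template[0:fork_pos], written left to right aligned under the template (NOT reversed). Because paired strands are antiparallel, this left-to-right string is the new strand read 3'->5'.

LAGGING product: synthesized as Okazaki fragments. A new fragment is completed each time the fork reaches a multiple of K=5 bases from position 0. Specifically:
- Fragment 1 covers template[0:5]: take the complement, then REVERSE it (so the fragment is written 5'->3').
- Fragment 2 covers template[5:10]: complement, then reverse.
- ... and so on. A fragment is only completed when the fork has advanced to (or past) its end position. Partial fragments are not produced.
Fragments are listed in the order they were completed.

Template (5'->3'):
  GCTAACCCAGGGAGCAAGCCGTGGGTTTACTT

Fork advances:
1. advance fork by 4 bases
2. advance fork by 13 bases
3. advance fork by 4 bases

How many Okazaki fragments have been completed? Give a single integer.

Step 1: advance 4 -> fork_pos = 0 + 4 = 4. Next multiple of 5 is 5 (not reached); still 0 fragment(s).
Step 2: advance 13 -> fork_pos = 4 + 13 = 17. Reached multiple(s) of 5: 5, 10, 15 -> fragments 1-3 completed (3 total).
Step 3: advance 4 -> fork_pos = 17 + 4 = 21. Reached multiple(s) of 5: 20 -> fragment 4 completed (4 total).
Check: final fork_pos = 21; the multiples of 5 that are <= 21 are 5..20 -> 21 // 5 = 4 completed fragment(s).

Answer: 4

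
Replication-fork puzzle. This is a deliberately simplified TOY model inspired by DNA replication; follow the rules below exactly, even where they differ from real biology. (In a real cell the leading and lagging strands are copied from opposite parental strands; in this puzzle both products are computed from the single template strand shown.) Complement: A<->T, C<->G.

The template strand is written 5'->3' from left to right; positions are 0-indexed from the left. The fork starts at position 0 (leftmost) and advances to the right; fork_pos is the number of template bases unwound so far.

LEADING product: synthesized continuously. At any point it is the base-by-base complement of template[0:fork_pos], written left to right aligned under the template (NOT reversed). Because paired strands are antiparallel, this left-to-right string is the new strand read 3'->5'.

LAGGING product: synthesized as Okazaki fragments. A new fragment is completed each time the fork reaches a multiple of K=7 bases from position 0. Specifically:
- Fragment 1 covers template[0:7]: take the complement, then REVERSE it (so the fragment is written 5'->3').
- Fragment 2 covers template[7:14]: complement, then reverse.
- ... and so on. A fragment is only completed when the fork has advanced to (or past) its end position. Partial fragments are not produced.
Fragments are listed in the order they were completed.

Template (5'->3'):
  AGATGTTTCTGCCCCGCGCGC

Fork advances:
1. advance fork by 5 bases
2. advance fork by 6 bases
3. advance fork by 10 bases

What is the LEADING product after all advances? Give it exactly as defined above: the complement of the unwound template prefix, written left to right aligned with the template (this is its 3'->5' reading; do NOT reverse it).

Step 1: advance 5 -> fork_pos = 0 + 5 = 5.
Step 2: advance 6 -> fork_pos = 5 + 6 = 11.
Step 3: advance 10 -> fork_pos = 11 + 10 = 21.
Unwound prefix: template[0:21] = AGATGTTTCTGCCCCGCGCGC
Complement it base by base (A<->T, C<->G), keeping left-to-right order:
  [0:5] AGATG -> TCTAC
  [5:10] TTTCT -> AAAGA
  [10:15] GCCCC -> CGGGG
  [15:20] GCGCG -> CGCGC
  [20:21] C -> G
Concatenate: TCTACAAAGACGGGGCGCGCG (length 21; written aligned with the template, i.e. 3'->5').

Answer: TCTACAAAGACGGGGCGCGCG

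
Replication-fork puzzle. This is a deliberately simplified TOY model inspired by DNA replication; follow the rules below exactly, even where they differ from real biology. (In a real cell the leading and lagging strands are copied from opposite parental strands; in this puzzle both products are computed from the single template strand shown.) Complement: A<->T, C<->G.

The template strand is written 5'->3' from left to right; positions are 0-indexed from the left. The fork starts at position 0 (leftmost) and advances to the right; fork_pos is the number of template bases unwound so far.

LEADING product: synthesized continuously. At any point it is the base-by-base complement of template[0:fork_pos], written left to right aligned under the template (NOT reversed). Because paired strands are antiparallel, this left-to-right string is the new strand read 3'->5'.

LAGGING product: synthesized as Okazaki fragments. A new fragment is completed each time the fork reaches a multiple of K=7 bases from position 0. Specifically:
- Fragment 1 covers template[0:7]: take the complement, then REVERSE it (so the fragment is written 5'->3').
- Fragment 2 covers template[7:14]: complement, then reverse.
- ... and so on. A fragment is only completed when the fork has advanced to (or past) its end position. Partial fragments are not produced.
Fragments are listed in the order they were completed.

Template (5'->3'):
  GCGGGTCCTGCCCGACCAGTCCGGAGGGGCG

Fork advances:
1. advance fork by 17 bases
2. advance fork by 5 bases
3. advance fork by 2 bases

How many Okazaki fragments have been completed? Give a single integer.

Answer: 3

Derivation:
Step 1: advance 17 -> fork_pos = 0 + 17 = 17. Reached multiple(s) of 7: 7, 14 -> fragments 1-2 completed (2 total).
Step 2: advance 5 -> fork_pos = 17 + 5 = 22. Reached multiple(s) of 7: 21 -> fragment 3 completed (3 total).
Step 3: advance 2 -> fork_pos = 22 + 2 = 24. Next multiple of 7 is 28 (not reached); still 3 fragment(s).
Check: final fork_pos = 24; the multiples of 7 that are <= 24 are 7..21 -> 24 // 7 = 3 completed fragment(s).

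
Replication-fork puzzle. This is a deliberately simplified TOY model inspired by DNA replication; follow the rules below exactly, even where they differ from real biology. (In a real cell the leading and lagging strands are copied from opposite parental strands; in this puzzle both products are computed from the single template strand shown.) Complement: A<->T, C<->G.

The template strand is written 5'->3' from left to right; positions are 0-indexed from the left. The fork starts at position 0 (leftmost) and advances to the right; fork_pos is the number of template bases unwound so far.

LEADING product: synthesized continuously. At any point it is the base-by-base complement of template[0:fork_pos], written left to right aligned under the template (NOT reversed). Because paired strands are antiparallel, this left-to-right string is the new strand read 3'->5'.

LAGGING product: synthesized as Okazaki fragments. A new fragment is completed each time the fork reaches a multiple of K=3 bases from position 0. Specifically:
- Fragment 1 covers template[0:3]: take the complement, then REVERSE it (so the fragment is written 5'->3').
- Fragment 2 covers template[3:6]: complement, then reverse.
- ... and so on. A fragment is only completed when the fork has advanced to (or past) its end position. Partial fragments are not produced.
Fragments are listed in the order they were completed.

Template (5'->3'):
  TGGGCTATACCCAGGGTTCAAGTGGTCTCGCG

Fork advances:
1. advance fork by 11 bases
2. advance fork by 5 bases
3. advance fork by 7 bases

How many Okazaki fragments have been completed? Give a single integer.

Answer: 7

Derivation:
Step 1: advance 11 -> fork_pos = 0 + 11 = 11. Reached multiple(s) of 3: 3, 6, 9 -> fragments 1-3 completed (3 total).
Step 2: advance 5 -> fork_pos = 11 + 5 = 16. Reached multiple(s) of 3: 12, 15 -> fragments 4-5 completed (5 total).
Step 3: advance 7 -> fork_pos = 16 + 7 = 23. Reached multiple(s) of 3: 18, 21 -> fragments 6-7 completed (7 total).
Check: final fork_pos = 23; the multiples of 3 that are <= 23 are 3..21 -> 23 // 3 = 7 completed fragment(s).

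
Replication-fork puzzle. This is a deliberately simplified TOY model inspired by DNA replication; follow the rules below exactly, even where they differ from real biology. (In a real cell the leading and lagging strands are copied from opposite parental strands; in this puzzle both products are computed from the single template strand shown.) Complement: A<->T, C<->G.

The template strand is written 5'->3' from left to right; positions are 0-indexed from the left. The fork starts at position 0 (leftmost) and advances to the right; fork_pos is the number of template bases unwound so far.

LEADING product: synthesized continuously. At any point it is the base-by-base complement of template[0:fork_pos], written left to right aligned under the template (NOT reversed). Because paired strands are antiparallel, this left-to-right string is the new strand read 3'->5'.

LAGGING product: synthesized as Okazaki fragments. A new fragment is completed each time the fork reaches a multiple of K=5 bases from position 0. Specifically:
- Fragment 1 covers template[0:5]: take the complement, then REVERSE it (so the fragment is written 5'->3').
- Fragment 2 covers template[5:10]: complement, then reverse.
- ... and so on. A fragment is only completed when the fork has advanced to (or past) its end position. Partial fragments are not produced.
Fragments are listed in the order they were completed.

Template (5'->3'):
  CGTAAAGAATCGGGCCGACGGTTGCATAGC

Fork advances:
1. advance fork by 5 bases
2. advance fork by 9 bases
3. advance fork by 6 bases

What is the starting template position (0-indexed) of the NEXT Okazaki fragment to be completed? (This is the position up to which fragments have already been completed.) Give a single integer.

Step 1: advance 5 -> fork_pos = 0 + 5 = 5. Reached multiple(s) of 5: 5 -> fragment 1 completed (1 total).
Step 2: advance 9 -> fork_pos = 5 + 9 = 14. Reached multiple(s) of 5: 10 -> fragment 2 completed (2 total).
Step 3: advance 6 -> fork_pos = 14 + 6 = 20. Reached multiple(s) of 5: 15, 20 -> fragments 3-4 completed (4 total).
4 fragment(s) completed, covering template[0:20] (4 x 5 = 20). The next fragment, fragment 5, covers template[20:25], so it starts at position 20.

Answer: 20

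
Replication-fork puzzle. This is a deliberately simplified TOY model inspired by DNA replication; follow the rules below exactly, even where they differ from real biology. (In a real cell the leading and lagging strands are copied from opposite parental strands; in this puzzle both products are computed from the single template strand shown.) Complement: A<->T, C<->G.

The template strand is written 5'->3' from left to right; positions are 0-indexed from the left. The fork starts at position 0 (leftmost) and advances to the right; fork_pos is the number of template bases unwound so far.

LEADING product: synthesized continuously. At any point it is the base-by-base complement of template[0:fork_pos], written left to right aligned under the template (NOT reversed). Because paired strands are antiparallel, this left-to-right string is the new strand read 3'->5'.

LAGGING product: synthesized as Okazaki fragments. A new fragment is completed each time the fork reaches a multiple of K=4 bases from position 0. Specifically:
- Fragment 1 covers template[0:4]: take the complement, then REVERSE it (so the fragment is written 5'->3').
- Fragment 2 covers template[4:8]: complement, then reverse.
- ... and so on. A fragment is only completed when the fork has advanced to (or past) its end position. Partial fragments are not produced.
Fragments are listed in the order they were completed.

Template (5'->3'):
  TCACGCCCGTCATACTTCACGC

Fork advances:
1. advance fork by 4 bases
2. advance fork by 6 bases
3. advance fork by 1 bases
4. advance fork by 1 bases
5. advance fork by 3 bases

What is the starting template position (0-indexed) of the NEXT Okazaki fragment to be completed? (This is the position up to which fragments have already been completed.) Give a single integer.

Answer: 12

Derivation:
Step 1: advance 4 -> fork_pos = 0 + 4 = 4. Reached multiple(s) of 4: 4 -> fragment 1 completed (1 total).
Step 2: advance 6 -> fork_pos = 4 + 6 = 10. Reached multiple(s) of 4: 8 -> fragment 2 completed (2 total).
Step 3: advance 1 -> fork_pos = 10 + 1 = 11. Next multiple of 4 is 12 (not reached); still 2 fragment(s).
Step 4: advance 1 -> fork_pos = 11 + 1 = 12. Reached multiple(s) of 4: 12 -> fragment 3 completed (3 total).
Step 5: advance 3 -> fork_pos = 12 + 3 = 15. Next multiple of 4 is 16 (not reached); still 3 fragment(s).
3 fragment(s) completed, covering template[0:12] (3 x 4 = 12). The next fragment, fragment 4, covers template[12:16], so it starts at position 12.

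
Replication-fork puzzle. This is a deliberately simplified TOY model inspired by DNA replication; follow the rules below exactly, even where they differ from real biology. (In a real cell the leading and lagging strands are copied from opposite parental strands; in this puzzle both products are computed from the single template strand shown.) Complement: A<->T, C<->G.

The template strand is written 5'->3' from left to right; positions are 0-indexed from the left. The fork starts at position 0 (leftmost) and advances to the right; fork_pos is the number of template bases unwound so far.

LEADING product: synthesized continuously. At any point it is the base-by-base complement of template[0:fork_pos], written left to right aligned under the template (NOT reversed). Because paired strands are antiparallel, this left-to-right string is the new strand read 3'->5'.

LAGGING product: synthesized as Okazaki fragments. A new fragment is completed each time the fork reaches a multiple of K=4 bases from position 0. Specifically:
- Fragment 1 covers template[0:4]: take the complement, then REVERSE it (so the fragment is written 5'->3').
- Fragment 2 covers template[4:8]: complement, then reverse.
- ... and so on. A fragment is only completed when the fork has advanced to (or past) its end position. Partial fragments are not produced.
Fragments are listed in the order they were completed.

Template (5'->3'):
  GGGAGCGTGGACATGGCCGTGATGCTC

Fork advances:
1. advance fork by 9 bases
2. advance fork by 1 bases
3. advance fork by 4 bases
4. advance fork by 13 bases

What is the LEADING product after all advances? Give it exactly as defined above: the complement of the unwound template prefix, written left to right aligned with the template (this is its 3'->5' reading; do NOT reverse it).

Answer: CCCTCGCACCTGTACCGGCACTACGAG

Derivation:
Step 1: advance 9 -> fork_pos = 0 + 9 = 9.
Step 2: advance 1 -> fork_pos = 9 + 1 = 10.
Step 3: advance 4 -> fork_pos = 10 + 4 = 14.
Step 4: advance 13 -> fork_pos = 14 + 13 = 27.
Unwound prefix: template[0:27] = GGGAGCGTGGACATGGCCGTGATGCTC
Complement it base by base (A<->T, C<->G), keeping left-to-right order:
  [0:5] GGGAG -> CCCTC
  [5:10] CGTGG -> GCACC
  [10:15] ACATG -> TGTAC
  [15:20] GCCGT -> CGGCA
  [20:25] GATGC -> CTACG
  [25:27] TC -> AG
Concatenate: CCCTCGCACCTGTACCGGCACTACGAG (length 27; written aligned with the template, i.e. 3'->5').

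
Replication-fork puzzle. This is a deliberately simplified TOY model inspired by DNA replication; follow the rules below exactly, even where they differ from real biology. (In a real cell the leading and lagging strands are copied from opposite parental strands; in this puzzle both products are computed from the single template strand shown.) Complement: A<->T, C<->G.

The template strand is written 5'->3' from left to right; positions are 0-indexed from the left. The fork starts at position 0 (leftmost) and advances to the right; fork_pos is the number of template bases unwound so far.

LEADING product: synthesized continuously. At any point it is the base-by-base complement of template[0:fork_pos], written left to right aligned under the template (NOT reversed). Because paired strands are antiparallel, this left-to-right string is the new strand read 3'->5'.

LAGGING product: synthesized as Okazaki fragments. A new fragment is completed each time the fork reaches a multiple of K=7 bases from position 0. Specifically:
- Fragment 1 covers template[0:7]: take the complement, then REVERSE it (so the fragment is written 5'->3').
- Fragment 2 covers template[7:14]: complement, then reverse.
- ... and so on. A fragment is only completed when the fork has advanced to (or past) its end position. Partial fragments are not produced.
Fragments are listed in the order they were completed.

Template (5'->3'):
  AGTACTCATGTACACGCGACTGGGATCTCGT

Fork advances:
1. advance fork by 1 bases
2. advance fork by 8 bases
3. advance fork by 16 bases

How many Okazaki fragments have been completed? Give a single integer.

Answer: 3

Derivation:
Step 1: advance 1 -> fork_pos = 0 + 1 = 1. Next multiple of 7 is 7 (not reached); still 0 fragment(s).
Step 2: advance 8 -> fork_pos = 1 + 8 = 9. Reached multiple(s) of 7: 7 -> fragment 1 completed (1 total).
Step 3: advance 16 -> fork_pos = 9 + 16 = 25. Reached multiple(s) of 7: 14, 21 -> fragments 2-3 completed (3 total).
Check: final fork_pos = 25; the multiples of 7 that are <= 25 are 7..21 -> 25 // 7 = 3 completed fragment(s).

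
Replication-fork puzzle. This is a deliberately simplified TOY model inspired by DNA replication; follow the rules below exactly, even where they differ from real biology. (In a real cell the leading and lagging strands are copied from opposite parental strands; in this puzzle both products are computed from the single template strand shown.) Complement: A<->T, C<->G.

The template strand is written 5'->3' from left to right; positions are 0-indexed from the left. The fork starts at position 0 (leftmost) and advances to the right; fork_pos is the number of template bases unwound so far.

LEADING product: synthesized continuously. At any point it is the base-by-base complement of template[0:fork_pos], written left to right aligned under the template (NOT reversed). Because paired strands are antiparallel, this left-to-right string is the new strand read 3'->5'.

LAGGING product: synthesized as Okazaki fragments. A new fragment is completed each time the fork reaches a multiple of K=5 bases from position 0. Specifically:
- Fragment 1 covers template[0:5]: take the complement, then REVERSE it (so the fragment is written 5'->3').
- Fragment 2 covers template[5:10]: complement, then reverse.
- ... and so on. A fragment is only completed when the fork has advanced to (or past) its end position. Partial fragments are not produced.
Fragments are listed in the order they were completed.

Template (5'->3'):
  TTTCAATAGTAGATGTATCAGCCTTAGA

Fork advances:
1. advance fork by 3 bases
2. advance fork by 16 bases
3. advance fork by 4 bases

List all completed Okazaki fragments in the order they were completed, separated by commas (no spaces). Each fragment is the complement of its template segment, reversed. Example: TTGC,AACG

Step 1: advance 3 -> fork_pos = 0 + 3 = 3. Next multiple of 5 is 5 (not reached); still 0 fragment(s).
Step 2: advance 16 -> fork_pos = 3 + 16 = 19. Reached multiple(s) of 5: 5, 10, 15 -> fragments 1-3 completed (3 total).
Step 3: advance 4 -> fork_pos = 19 + 4 = 23. Reached multiple(s) of 5: 20 -> fragment 4 completed (4 total).
Final fork_pos = 23, so 4 fragment(s) are complete. Build each: template segment -> complement -> reverse.
Fragment 1: template[0:5] = TTTCA -> complement AAAGT -> reversed TGAAA
Fragment 2: template[5:10] = ATAGT -> complement TATCA -> reversed ACTAT
Fragment 3: template[10:15] = AGATG -> complement TCTAC -> reversed CATCT
Fragment 4: template[15:20] = TATCA -> complement ATAGT -> reversed TGATA

Answer: TGAAA,ACTAT,CATCT,TGATA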